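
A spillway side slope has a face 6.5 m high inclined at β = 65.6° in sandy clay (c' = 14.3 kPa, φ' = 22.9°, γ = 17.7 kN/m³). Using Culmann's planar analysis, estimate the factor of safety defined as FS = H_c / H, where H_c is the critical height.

FS = 1.57

H_c = (4c'/γ) · sinβ cosφ' / [1 − cos(β − φ')]
    = (4·14.3/17.7) · sin65.6°·cos22.9° / [1 − cos42.7°]
    = 3.232 · 0.8389 / 0.2651 = 10.23 m
FS = H_c / H = 10.23 / 6.5 = 1.573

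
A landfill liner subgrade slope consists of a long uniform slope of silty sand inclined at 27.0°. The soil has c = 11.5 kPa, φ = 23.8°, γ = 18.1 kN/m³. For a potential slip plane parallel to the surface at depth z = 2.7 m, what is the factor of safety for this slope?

FS = 1.45

For an infinite slope with a slip plane parallel to the surface (no pore pressure): FS = [c + γz cos²β tanφ] / [γz sinβ cosβ].
γz = 18.1·2.7 = 48.87 kN/m²
Numerator = 11.5 + 48.87·cos²27.0°·tan23.8° = 11.5 + 48.87·0.7939·0.4411 = 28.612 kPa
Denominator = 48.87·sin27.0°·cos27.0° = 48.87·0.4540·0.8910 = 19.768 kPa
FS = 28.612 / 19.768 = 1.447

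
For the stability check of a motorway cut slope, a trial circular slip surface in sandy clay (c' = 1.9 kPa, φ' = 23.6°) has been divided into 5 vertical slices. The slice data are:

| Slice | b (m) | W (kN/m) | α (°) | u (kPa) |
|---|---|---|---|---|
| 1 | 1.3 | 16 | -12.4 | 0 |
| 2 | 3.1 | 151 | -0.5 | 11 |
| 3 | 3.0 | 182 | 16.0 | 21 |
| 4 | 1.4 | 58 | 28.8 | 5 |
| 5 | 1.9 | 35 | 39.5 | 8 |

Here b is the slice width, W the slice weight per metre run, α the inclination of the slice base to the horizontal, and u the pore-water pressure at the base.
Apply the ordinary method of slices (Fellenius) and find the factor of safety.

FS = 1.57

Ordinary method of slices: FS = Σ[c'·Δl_i + (W_i cosα_i − u_i·Δl_i)·tanφ'] / Σ W_i sinα_i, with Δl_i = b_i / cosα_i.
Slice 1: Δl = 1.3/cos(-12.4°) = 1.331 m; N'_1 = 16·cos(-12.4°) − 0·1.331 = 15.6; c'Δl = 2.53; W sinα = -3.4
Slice 2: Δl = 3.1/cos(-0.5°) = 3.100 m; N'_2 = 151·cos(-0.5°) − 11·3.100 = 116.9; c'Δl = 5.89; W sinα = -1.3
Slice 3: Δl = 3.0/cos16.0° = 3.121 m; N'_3 = 182·cos16.0° − 21·3.121 = 109.4; c'Δl = 5.93; W sinα = 50.2
Slice 4: Δl = 1.4/cos28.8° = 1.598 m; N'_4 = 58·cos28.8° − 5·1.598 = 42.8; c'Δl = 3.04; W sinα = 27.9
Slice 5: Δl = 1.9/cos39.5° = 2.462 m; N'_5 = 35·cos39.5° − 8·2.462 = 7.3; c'Δl = 4.68; W sinα = 22.3
Σc'Δl = 22.1 kN/m; ΣN' = 292.1 kN/m; ΣW sinα = 95.6 kN/m
Resisting = 22.1 + 292.1·tan23.6° = 22.1 + 127.6 = 149.7 kN/m
FS = 149.7 / 95.6 = 1.565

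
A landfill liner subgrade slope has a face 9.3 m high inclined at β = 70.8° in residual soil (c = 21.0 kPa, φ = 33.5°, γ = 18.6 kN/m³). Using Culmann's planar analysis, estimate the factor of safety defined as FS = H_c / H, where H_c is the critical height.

H_c = (4c/γ) · sinβ cosφ / [1 − cos(β − φ)]
    = (4·21.0/18.6) · sin70.8°·cos33.5° / [1 − cos37.3°]
    = 4.516 · 0.7875 / 0.2045 = 17.39 m
FS = H_c / H = 17.39 / 9.3 = 1.870

FS = 1.87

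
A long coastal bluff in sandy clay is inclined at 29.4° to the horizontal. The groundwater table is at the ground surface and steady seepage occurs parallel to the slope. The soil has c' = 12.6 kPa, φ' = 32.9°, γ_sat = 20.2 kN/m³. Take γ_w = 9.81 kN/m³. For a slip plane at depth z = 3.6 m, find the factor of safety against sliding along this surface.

With seepage parallel to the slope and the water table at the surface, the effective normal stress on the slip plane uses the buoyant unit weight γ' = γ_sat − γ_w while the driving shear stress uses γ_sat:
FS = [c' + γ' z cos²β tanφ'] / [γ_sat z sinβ cosβ]
γ' = 20.2 − 9.81 = 10.39 kN/m³
Numerator = 12.6 + 10.39·3.6·cos²29.4°·tan32.9° = 12.6 + 10.39·3.6·0.7590·0.6469 = 30.966 kPa
Denominator = 20.2·3.6·sin29.4°·cos29.4° = 20.2·3.6·0.4909·0.8712 = 31.101 kPa
FS = 30.966 / 31.101 = 0.996

FS = 1.00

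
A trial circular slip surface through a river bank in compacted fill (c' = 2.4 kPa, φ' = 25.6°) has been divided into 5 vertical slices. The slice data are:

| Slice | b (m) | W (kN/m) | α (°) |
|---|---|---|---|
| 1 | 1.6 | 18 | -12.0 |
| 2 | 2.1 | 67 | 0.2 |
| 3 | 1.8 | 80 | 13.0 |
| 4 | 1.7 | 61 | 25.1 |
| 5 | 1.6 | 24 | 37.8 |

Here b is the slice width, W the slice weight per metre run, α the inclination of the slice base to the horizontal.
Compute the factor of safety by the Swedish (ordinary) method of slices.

Ordinary method of slices: FS = Σ[c'·Δl_i + (W_i cosα_i)·tanφ'] / Σ W_i sinα_i, with Δl_i = b_i / cosα_i.
Slice 1: Δl = 1.6/cos(-12.0°) = 1.636 m; N'_1 = 18·cos(-12.0°) = 17.6; c'Δl = 3.93; W sinα = -3.7
Slice 2: Δl = 2.1/cos0.2° = 2.100 m; N'_2 = 67·cos0.2° = 67.0; c'Δl = 5.04; W sinα = 0.2
Slice 3: Δl = 1.8/cos13.0° = 1.847 m; N'_3 = 80·cos13.0° = 77.9; c'Δl = 4.43; W sinα = 18.0
Slice 4: Δl = 1.7/cos25.1° = 1.877 m; N'_4 = 61·cos25.1° = 55.2; c'Δl = 4.51; W sinα = 25.9
Slice 5: Δl = 1.6/cos37.8° = 2.025 m; N'_5 = 24·cos37.8° = 19.0; c'Δl = 4.86; W sinα = 14.7
Σc'Δl = 22.8 kN/m; ΣN' = 236.8 kN/m; ΣW sinα = 55.1 kN/m
Resisting = 22.8 + 236.8·tan25.6° = 22.8 + 113.4 = 136.2 kN/m
FS = 136.2 / 55.1 = 2.473

FS = 2.47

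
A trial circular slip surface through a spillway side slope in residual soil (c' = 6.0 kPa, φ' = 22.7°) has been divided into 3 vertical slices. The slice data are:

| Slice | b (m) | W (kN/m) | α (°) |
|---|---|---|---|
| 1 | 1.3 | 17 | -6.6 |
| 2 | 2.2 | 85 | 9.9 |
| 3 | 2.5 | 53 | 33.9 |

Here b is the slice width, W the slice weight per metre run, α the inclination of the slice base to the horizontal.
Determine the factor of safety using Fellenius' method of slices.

FS = 2.36

Ordinary method of slices: FS = Σ[c'·Δl_i + (W_i cosα_i)·tanφ'] / Σ W_i sinα_i, with Δl_i = b_i / cosα_i.
Slice 1: Δl = 1.3/cos(-6.6°) = 1.309 m; N'_1 = 17·cos(-6.6°) = 16.9; c'Δl = 7.85; W sinα = -2.0
Slice 2: Δl = 2.2/cos9.9° = 2.233 m; N'_2 = 85·cos9.9° = 83.7; c'Δl = 13.40; W sinα = 14.6
Slice 3: Δl = 2.5/cos33.9° = 3.012 m; N'_3 = 53·cos33.9° = 44.0; c'Δl = 18.07; W sinα = 29.6
Σc'Δl = 39.3 kN/m; ΣN' = 144.6 kN/m; ΣW sinα = 42.2 kN/m
Resisting = 39.3 + 144.6·tan22.7° = 39.3 + 60.5 = 99.8 kN/m
FS = 99.8 / 42.2 = 2.364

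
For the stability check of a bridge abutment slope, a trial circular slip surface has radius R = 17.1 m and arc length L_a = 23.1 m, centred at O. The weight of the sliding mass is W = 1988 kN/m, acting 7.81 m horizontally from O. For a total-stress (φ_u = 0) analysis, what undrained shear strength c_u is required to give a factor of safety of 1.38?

c_u = 54.2 kPa

FS = c_u·L_a·R / (W·d), so c_u = FS·W·d / (L_a·R).
c_u = 1.38·1988·7.81 / (23.10·17.1) = 21426.3 / 395.01 = 54.24 kPa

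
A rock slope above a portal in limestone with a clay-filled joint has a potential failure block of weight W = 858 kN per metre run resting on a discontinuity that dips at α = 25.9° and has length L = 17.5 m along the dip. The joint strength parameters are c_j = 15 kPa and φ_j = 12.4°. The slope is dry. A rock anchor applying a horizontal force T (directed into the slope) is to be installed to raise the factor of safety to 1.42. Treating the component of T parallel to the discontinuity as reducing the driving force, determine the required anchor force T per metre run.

T = 73 kN/m

Resolving forces along and normal to the sliding plane, with the horizontal anchor force T adding T·sinα to the effective normal force and T·cosα acting up the plane against the driving force:
FS = [c_jL + (W cosα + T sinα) tanφ_j] / [W sinα − T cosα]
Without the anchor: N' = 771.8 kN/m, driving T_d = 374.8 kN/m, resisting R = 15·17.5 + 771.8·tan12.4° = 432.2 kN/m, FS = 1.15.
Setting FS = 1.42 and solving for T:
1.42·(374.8 − T cos25.9°) = 432.2 + T sin25.9°·tan12.4°
T·(sin25.9°·tan12.4° + 1.42·cos25.9°) = 1.42·374.8 − 432.2
T·(0.4368·0.2199 + 1.42·0.8996) = 532.2 − 432.2 = 100.0
T·1.3734 = 100.0
T = 72.8 kN/m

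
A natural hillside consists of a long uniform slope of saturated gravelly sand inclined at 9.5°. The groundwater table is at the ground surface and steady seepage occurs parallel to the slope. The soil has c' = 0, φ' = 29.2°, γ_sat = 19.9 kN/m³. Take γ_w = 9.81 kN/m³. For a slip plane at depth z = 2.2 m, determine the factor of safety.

FS = 1.69

With seepage parallel to the slope and the water table at the surface, the effective normal stress on the slip plane uses the buoyant unit weight γ' = γ_sat − γ_w while the driving shear stress uses γ_sat:
FS = [c' + γ' z cos²β tanφ'] / [γ_sat z sinβ cosβ]
(For c' = 0 this reduces to FS = (γ'/γ_sat)·tanφ'/tanβ.)
γ' = 19.9 − 9.81 = 10.09 kN/m³
Numerator = 0.0 + 10.09·2.2·cos²9.5°·tan29.2° = 0.0 + 10.09·2.2·0.9728·0.5589 = 12.068 kPa
Denominator = 19.9·2.2·sin9.5°·cos9.5° = 19.9·2.2·0.1650·0.9863 = 7.127 kPa
FS = 12.068 / 7.127 = 1.693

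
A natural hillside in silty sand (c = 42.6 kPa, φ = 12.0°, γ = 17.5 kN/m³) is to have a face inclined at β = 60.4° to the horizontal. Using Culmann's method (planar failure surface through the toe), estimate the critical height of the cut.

H_c = 24.64 m

Culmann's analysis gives the critical failure plane at α_cr = (β + φ)/2 = (60.4 + 12.0)/2 = 36.2°, and the critical height
H_c = (4c/γ) · sinβ cosφ / [1 − cos(β − φ)]
    = (4·42.6/17.5) · sin60.4°·cos12.0° / [1 − cos(48.4°)]
    = 9.737 · 0.8695·0.9781 / [1 − 0.6639]
    = 9.737 · 0.8505 / 0.3361
    = 24.64 m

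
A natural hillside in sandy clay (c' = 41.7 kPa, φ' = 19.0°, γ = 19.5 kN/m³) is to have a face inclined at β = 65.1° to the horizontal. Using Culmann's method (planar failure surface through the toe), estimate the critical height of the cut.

Culmann's analysis gives the critical failure plane at α_cr = (β + φ')/2 = (65.1 + 19.0)/2 = 42.0°, and the critical height
H_c = (4c'/γ) · sinβ cosφ' / [1 − cos(β − φ')]
    = (4·41.7/19.5) · sin65.1°·cos19.0° / [1 − cos(46.1°)]
    = 8.554 · 0.9070·0.9455 / [1 − 0.6934]
    = 8.554 · 0.8576 / 0.3066
    = 23.93 m

H_c = 23.93 m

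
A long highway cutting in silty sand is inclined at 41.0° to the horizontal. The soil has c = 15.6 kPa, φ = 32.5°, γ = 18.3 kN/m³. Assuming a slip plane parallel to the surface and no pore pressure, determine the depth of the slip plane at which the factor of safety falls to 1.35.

z = 2.79 m

Setting FS = 1.35 in FS = [c + γz cos²β tanφ] / [γz sinβ cosβ] and solving for z:
z = c / [γ cosβ (FS·sinβ − cosβ·tanφ)]
  = 15.6 / [18.3·cos41.0°·(1.35·sin41.0° − cos41.0°·tan32.5°)]
  = 15.6 / [18.3·0.7547·(1.35·0.6561 − 0.7547·0.6371)]
  = 15.6 / 5.5918 = 2.790 m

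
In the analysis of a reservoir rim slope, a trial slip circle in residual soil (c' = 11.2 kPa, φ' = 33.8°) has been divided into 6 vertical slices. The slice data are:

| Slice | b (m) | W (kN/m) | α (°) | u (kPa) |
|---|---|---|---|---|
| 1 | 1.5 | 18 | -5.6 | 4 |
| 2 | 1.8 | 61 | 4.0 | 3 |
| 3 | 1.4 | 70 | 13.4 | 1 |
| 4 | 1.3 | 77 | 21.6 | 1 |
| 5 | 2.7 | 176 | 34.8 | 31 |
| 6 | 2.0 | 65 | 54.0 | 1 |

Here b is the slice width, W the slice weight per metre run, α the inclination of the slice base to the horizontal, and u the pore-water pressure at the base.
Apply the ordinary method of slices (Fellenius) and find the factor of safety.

FS = 1.66

Ordinary method of slices: FS = Σ[c'·Δl_i + (W_i cosα_i − u_i·Δl_i)·tanφ'] / Σ W_i sinα_i, with Δl_i = b_i / cosα_i.
Slice 1: Δl = 1.5/cos(-5.6°) = 1.507 m; N'_1 = 18·cos(-5.6°) − 4·1.507 = 11.9; c'Δl = 16.88; W sinα = -1.8
Slice 2: Δl = 1.8/cos4.0° = 1.804 m; N'_2 = 61·cos4.0° − 3·1.804 = 55.4; c'Δl = 20.21; W sinα = 4.3
Slice 3: Δl = 1.4/cos13.4° = 1.439 m; N'_3 = 70·cos13.4° − 1·1.439 = 66.7; c'Δl = 16.12; W sinα = 16.2
Slice 4: Δl = 1.3/cos21.6° = 1.398 m; N'_4 = 77·cos21.6° − 1·1.398 = 70.2; c'Δl = 15.66; W sinα = 28.3
Slice 5: Δl = 2.7/cos34.8° = 3.288 m; N'_5 = 176·cos34.8° − 31·3.288 = 42.6; c'Δl = 36.83; W sinα = 100.4
Slice 6: Δl = 2.0/cos54.0° = 3.403 m; N'_6 = 65·cos54.0° − 1·3.403 = 34.8; c'Δl = 38.11; W sinα = 52.6
Σc'Δl = 143.8 kN/m; ΣN' = 281.6 kN/m; ΣW sinα = 200.1 kN/m
Resisting = 143.8 + 281.6·tan33.8° = 143.8 + 188.5 = 332.3 kN/m
FS = 332.3 / 200.1 = 1.661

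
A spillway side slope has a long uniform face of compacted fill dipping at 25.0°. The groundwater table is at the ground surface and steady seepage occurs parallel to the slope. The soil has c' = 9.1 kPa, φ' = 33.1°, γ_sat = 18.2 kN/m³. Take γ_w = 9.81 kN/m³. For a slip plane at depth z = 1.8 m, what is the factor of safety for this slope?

FS = 1.37

With seepage parallel to the slope and the water table at the surface, the effective normal stress on the slip plane uses the buoyant unit weight γ' = γ_sat − γ_w while the driving shear stress uses γ_sat:
FS = [c' + γ' z cos²β tanφ'] / [γ_sat z sinβ cosβ]
γ' = 18.2 − 9.81 = 8.39 kN/m³
Numerator = 9.1 + 8.39·1.8·cos²25.0°·tan33.1° = 9.1 + 8.39·1.8·0.8214·0.6519 = 17.187 kPa
Denominator = 18.2·1.8·sin25.0°·cos25.0° = 18.2·1.8·0.4226·0.9063 = 12.548 kPa
FS = 17.187 / 12.548 = 1.370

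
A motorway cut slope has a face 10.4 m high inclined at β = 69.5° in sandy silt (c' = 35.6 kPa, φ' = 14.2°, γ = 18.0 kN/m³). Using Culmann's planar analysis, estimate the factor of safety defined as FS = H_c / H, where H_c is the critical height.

H_c = (4c'/γ) · sinβ cosφ' / [1 − cos(β − φ')]
    = (4·35.6/18.0) · sin69.5°·cos14.2° / [1 − cos55.3°]
    = 7.911 · 0.9081 / 0.4307 = 16.68 m
FS = H_c / H = 16.68 / 10.4 = 1.604

FS = 1.60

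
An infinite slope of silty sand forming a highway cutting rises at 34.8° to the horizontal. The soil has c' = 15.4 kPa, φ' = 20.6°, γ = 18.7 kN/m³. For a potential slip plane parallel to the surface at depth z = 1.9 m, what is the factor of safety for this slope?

For an infinite slope with a slip plane parallel to the surface (no pore pressure): FS = [c' + γz cos²β tanφ'] / [γz sinβ cosβ].
γz = 18.7·1.9 = 35.53 kN/m²
Numerator = 15.4 + 35.53·cos²34.8°·tan20.6° = 15.4 + 35.53·0.6743·0.3759 = 24.405 kPa
Denominator = 35.53·sin34.8°·cos34.8° = 35.53·0.5707·0.8211 = 16.651 kPa
FS = 24.405 / 16.651 = 1.466

FS = 1.47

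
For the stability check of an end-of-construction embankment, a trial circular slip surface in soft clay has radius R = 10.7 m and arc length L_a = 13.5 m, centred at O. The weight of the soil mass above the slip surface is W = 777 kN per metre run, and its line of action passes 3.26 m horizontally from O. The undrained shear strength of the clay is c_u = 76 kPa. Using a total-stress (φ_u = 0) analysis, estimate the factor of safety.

Taking moments about the centre O, the resisting moment is provided by the undrained shear strength acting along the arc:
M_R = c_u·L_a·R = 76·13.50·10.7 = 10978.2 kN·m/m
M_D = W·d = 777·3.26 = 2533.0 kN·m/m
FS = M_R / M_D = 10978.2 / 2533.0 = 4.334

FS = 4.33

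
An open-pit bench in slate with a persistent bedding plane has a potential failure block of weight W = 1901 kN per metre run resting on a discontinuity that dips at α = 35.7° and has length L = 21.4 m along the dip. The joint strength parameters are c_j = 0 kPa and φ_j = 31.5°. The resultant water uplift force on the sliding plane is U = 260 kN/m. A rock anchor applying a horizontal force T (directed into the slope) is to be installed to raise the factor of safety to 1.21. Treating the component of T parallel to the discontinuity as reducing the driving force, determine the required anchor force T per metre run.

Resolving forces along and normal to the sliding plane, with the horizontal anchor force T adding T·sinα to the effective normal force and T·cosα acting up the plane against the driving force:
FS = [c_jL + (W cosα − U + T sinα) tanφ_j] / [W sinα − T cosα]
Without the anchor: N' = 1283.8 kN/m, driving T_d = 1109.3 kN/m, resisting R = 0·21.4 + 1283.8·tan31.5° = 786.7 kN/m, FS = 0.71.
Setting FS = 1.21 and solving for T:
1.21·(1109.3 − T cos35.7°) = 786.7 + T sin35.7°·tan31.5°
T·(sin35.7°·tan31.5° + 1.21·cos35.7°) = 1.21·1109.3 − 786.7
T·(0.5835·0.6128 + 1.21·0.8121) = 1342.3 − 786.7 = 555.6
T·1.3402 = 555.6
T = 414.5 kN/m

T = 415 kN/m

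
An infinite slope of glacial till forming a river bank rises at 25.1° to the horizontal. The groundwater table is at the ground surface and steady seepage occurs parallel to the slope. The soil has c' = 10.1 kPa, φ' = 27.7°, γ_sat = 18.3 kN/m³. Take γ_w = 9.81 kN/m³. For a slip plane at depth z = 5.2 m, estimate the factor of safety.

With seepage parallel to the slope and the water table at the surface, the effective normal stress on the slip plane uses the buoyant unit weight γ' = γ_sat − γ_w while the driving shear stress uses γ_sat:
FS = [c' + γ' z cos²β tanφ'] / [γ_sat z sinβ cosβ]
γ' = 18.3 − 9.81 = 8.49 kN/m³
Numerator = 10.1 + 8.49·5.2·cos²25.1°·tan27.7° = 10.1 + 8.49·5.2·0.8201·0.5250 = 29.107 kPa
Denominator = 18.3·5.2·sin25.1°·cos25.1° = 18.3·5.2·0.4242·0.9056 = 36.555 kPa
FS = 29.107 / 36.555 = 0.796

FS = 0.80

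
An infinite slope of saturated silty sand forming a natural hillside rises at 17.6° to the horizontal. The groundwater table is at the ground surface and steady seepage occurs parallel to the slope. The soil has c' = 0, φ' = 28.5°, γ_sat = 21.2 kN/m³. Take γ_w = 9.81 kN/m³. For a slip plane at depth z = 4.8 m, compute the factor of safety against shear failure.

With seepage parallel to the slope and the water table at the surface, the effective normal stress on the slip plane uses the buoyant unit weight γ' = γ_sat − γ_w while the driving shear stress uses γ_sat:
FS = [c' + γ' z cos²β tanφ'] / [γ_sat z sinβ cosβ]
(For c' = 0 this reduces to FS = (γ'/γ_sat)·tanφ'/tanβ.)
γ' = 21.2 − 9.81 = 11.39 kN/m³
Numerator = 0.0 + 11.39·4.8·cos²17.6°·tan28.5° = 0.0 + 11.39·4.8·0.9086·0.5430 = 26.970 kPa
Denominator = 21.2·4.8·sin17.6°·cos17.6° = 21.2·4.8·0.3024·0.9532 = 29.329 kPa
FS = 26.970 / 29.329 = 0.920

FS = 0.92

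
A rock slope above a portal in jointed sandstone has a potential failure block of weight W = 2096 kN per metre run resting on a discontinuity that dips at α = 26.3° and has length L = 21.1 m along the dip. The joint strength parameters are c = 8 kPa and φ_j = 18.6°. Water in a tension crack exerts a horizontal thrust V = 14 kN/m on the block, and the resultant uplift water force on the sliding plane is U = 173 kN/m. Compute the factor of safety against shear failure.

FS = 0.79

Resolving the block weight along and normal to the plane and applying the Mohr–Coulomb strength on the joint:
N' = W cosα − U − V sinα = 2096·cos26.3° − 173 − 14·sin26.3° = 1699.8 kN/m
Driving force T = W sinα + V cosα = 2096·sin26.3° + 14·cos26.3° = 941.2 kN/m
Resisting force R = c·L + N'·tanφ_j = 8·21.1 + 1699.8·tan18.6° = 168.8 + 572.1 = 740.9 kN/m
FS = R / T = 740.9 / 941.2 = 0.787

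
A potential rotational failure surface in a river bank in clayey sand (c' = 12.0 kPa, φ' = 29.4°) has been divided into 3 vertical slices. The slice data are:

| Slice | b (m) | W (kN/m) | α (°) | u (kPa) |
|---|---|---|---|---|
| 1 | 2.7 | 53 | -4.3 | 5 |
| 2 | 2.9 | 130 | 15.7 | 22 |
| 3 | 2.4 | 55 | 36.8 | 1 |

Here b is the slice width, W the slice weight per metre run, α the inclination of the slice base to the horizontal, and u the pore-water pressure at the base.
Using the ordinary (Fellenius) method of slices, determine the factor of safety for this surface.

Ordinary method of slices: FS = Σ[c'·Δl_i + (W_i cosα_i − u_i·Δl_i)·tanφ'] / Σ W_i sinα_i, with Δl_i = b_i / cosα_i.
Slice 1: Δl = 2.7/cos(-4.3°) = 2.708 m; N'_1 = 53·cos(-4.3°) − 5·2.708 = 39.3; c'Δl = 32.49; W sinα = -4.0
Slice 2: Δl = 2.9/cos15.7° = 3.012 m; N'_2 = 130·cos15.7° − 22·3.012 = 58.9; c'Δl = 36.15; W sinα = 35.2
Slice 3: Δl = 2.4/cos36.8° = 2.997 m; N'_3 = 55·cos36.8° − 1·2.997 = 41.0; c'Δl = 35.97; W sinα = 32.9
Σc'Δl = 104.6 kN/m; ΣN' = 139.2 kN/m; ΣW sinα = 64.2 kN/m
Resisting = 104.6 + 139.2·tan29.4° = 104.6 + 78.5 = 183.1 kN/m
FS = 183.1 / 64.2 = 2.854

FS = 2.85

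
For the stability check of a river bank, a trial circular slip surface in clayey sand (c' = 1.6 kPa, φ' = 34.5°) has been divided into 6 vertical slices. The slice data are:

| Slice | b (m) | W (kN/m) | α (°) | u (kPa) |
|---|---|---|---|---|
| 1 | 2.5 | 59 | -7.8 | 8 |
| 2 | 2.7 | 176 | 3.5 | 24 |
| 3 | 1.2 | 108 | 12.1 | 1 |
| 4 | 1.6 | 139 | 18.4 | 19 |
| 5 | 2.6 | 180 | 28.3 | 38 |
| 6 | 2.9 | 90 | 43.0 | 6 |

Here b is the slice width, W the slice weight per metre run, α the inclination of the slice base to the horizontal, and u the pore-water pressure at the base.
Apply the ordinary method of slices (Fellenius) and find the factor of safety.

Ordinary method of slices: FS = Σ[c'·Δl_i + (W_i cosα_i − u_i·Δl_i)·tanφ'] / Σ W_i sinα_i, with Δl_i = b_i / cosα_i.
Slice 1: Δl = 2.5/cos(-7.8°) = 2.523 m; N'_1 = 59·cos(-7.8°) − 8·2.523 = 38.3; c'Δl = 4.04; W sinα = -8.0
Slice 2: Δl = 2.7/cos3.5° = 2.705 m; N'_2 = 176·cos3.5° − 24·2.705 = 110.8; c'Δl = 4.33; W sinα = 10.7
Slice 3: Δl = 1.2/cos12.1° = 1.227 m; N'_3 = 108·cos12.1° − 1·1.227 = 104.4; c'Δl = 1.96; W sinα = 22.6
Slice 4: Δl = 1.6/cos18.4° = 1.686 m; N'_4 = 139·cos18.4° − 19·1.686 = 99.9; c'Δl = 2.70; W sinα = 43.9
Slice 5: Δl = 2.6/cos28.3° = 2.953 m; N'_5 = 180·cos28.3° − 38·2.953 = 46.3; c'Δl = 4.72; W sinα = 85.3
Slice 6: Δl = 2.9/cos43.0° = 3.965 m; N'_6 = 90·cos43.0° − 6·3.965 = 42.0; c'Δl = 6.34; W sinα = 61.4
Σc'Δl = 24.1 kN/m; ΣN' = 441.6 kN/m; ΣW sinα = 216.0 kN/m
Resisting = 24.1 + 441.6·tan34.5° = 24.1 + 303.5 = 327.6 kN/m
FS = 327.6 / 216.0 = 1.517

FS = 1.52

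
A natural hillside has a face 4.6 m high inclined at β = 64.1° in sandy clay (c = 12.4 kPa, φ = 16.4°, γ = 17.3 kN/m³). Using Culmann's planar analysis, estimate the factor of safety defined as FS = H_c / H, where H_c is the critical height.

H_c = (4c/γ) · sinβ cosφ / [1 − cos(β − φ)]
    = (4·12.4/17.3) · sin64.1°·cos16.4° / [1 − cos47.7°]
    = 2.867 · 0.8630 / 0.3270 = 7.57 m
FS = H_c / H = 7.57 / 4.6 = 1.645

FS = 1.64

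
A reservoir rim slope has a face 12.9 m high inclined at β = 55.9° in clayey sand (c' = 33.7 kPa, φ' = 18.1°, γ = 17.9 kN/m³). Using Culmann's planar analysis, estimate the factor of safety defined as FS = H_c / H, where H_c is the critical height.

FS = 2.19

H_c = (4c'/γ) · sinβ cosφ' / [1 − cos(β − φ')]
    = (4·33.7/17.9) · sin55.9°·cos18.1° / [1 − cos37.8°]
    = 7.531 · 0.7871 / 0.2098 = 28.25 m
FS = H_c / H = 28.25 / 12.9 = 2.190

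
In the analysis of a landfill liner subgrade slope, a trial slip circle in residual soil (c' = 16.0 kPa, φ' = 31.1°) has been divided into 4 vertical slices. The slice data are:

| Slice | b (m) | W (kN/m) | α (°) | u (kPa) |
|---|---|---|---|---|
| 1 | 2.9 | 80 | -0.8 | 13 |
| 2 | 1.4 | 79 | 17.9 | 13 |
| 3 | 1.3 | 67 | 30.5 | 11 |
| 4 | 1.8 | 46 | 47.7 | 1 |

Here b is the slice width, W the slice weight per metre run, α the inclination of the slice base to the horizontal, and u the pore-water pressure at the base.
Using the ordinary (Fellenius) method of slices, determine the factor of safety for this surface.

Ordinary method of slices: FS = Σ[c'·Δl_i + (W_i cosα_i − u_i·Δl_i)·tanφ'] / Σ W_i sinα_i, with Δl_i = b_i / cosα_i.
Slice 1: Δl = 2.9/cos(-0.8°) = 2.900 m; N'_1 = 80·cos(-0.8°) − 13·2.900 = 42.3; c'Δl = 46.40; W sinα = -1.1
Slice 2: Δl = 1.4/cos17.9° = 1.471 m; N'_2 = 79·cos17.9° − 13·1.471 = 56.1; c'Δl = 23.54; W sinα = 24.3
Slice 3: Δl = 1.3/cos30.5° = 1.509 m; N'_3 = 67·cos30.5° − 11·1.509 = 41.1; c'Δl = 24.14; W sinα = 34.0
Slice 4: Δl = 1.8/cos47.7° = 2.675 m; N'_4 = 46·cos47.7° − 1·2.675 = 28.3; c'Δl = 42.79; W sinα = 34.0
Σc'Δl = 136.9 kN/m; ΣN' = 167.8 kN/m; ΣW sinα = 91.2 kN/m
Resisting = 136.9 + 167.8·tan31.1° = 136.9 + 101.2 = 238.1 kN/m
FS = 238.1 / 91.2 = 2.611

FS = 2.61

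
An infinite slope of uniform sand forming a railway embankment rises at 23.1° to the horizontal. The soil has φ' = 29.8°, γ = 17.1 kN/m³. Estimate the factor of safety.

For a dry cohesionless infinite slope the factor of safety is FS = tanφ' / tanβ.
FS = tan29.8° / tan23.1° = 0.5727 / 0.4265 = 1.343

FS = 1.34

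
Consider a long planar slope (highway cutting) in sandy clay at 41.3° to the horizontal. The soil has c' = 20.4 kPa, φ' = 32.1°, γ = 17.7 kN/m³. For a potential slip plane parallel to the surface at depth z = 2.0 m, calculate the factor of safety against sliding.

FS = 1.88

For an infinite slope with a slip plane parallel to the surface (no pore pressure): FS = [c' + γz cos²β tanφ'] / [γz sinβ cosβ].
γz = 17.7·2.0 = 35.40 kN/m²
Numerator = 20.4 + 35.40·cos²41.3°·tan32.1° = 20.4 + 35.40·0.5644·0.6273 = 32.933 kPa
Denominator = 35.40·sin41.3°·cos41.3° = 35.40·0.6600·0.7513 = 17.553 kPa
FS = 32.933 / 17.553 = 1.876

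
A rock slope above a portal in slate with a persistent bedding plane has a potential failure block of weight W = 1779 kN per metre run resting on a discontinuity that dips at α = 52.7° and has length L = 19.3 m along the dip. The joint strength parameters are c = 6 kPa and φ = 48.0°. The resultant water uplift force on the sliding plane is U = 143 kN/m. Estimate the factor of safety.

FS = 0.82

Resolving the block weight along and normal to the plane and applying the Mohr–Coulomb strength on the joint:
N' = W cosα − U = 1779·cos52.7° − 143 = 935.1 kN/m
Driving force T = W sinα = 1779·sin52.7° = 1415.1 kN/m
Resisting force R = c·L + N'·tanφ = 6·19.3 + 935.1·tan48.0° = 115.8 + 1038.5 = 1154.3 kN/m
FS = R / T = 1154.3 / 1415.1 = 0.816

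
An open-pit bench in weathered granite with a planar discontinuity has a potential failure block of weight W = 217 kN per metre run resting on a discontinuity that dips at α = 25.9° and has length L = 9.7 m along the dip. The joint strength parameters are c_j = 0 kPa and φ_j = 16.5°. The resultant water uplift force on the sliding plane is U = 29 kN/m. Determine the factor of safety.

FS = 0.52

Resolving the block weight along and normal to the plane and applying the Mohr–Coulomb strength on the joint:
N' = W cosα − U = 217·cos25.9° − 29 = 166.2 kN/m
Driving force T = W sinα = 217·sin25.9° = 94.8 kN/m
Resisting force R = c_j·L + N'·tanφ_j = 0·9.7 + 166.2·tan16.5° = 0.0 + 49.2 = 49.2 kN/m
FS = R / T = 49.2 / 94.8 = 0.519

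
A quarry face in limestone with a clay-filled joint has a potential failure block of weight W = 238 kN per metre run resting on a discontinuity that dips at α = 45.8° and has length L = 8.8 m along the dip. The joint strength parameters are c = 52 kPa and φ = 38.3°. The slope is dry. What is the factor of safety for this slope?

Resolving the block weight along and normal to the plane and applying the Mohr–Coulomb strength on the joint:
N' = W cosα = 238·cos45.8° = 165.9 kN/m
Driving force T = W sinα = 238·sin45.8° = 170.6 kN/m
Resisting force R = c·L + N'·tanφ = 52·8.8 + 165.9·tan38.3° = 457.6 + 131.0 = 588.6 kN/m
FS = R / T = 588.6 / 170.6 = 3.450

FS = 3.45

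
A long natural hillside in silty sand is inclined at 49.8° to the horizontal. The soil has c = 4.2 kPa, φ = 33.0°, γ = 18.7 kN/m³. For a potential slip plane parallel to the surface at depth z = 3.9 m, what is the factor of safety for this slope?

For an infinite slope with a slip plane parallel to the surface (no pore pressure): FS = [c + γz cos²β tanφ] / [γz sinβ cosβ].
γz = 18.7·3.9 = 72.93 kN/m²
Numerator = 4.2 + 72.93·cos²49.8°·tan33.0° = 4.2 + 72.93·0.4166·0.6494 = 23.931 kPa
Denominator = 72.93·sin49.8°·cos49.8° = 72.93·0.7638·0.6455 = 35.954 kPa
FS = 23.931 / 35.954 = 0.666

FS = 0.67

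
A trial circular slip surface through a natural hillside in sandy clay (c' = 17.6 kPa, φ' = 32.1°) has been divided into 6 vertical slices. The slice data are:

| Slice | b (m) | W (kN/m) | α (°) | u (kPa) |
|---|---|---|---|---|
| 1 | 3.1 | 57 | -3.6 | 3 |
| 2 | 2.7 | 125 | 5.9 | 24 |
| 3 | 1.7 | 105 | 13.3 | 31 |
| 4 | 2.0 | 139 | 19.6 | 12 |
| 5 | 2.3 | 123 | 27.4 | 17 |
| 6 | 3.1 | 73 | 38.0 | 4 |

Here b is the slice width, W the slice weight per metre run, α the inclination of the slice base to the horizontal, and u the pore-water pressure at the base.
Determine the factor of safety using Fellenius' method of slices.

Ordinary method of slices: FS = Σ[c'·Δl_i + (W_i cosα_i − u_i·Δl_i)·tanφ'] / Σ W_i sinα_i, with Δl_i = b_i / cosα_i.
Slice 1: Δl = 3.1/cos(-3.6°) = 3.106 m; N'_1 = 57·cos(-3.6°) − 3·3.106 = 47.6; c'Δl = 54.67; W sinα = -3.6
Slice 2: Δl = 2.7/cos5.9° = 2.714 m; N'_2 = 125·cos5.9° − 24·2.714 = 59.2; c'Δl = 47.77; W sinα = 12.8
Slice 3: Δl = 1.7/cos13.3° = 1.747 m; N'_3 = 105·cos13.3° − 31·1.747 = 48.0; c'Δl = 30.74; W sinα = 24.2
Slice 4: Δl = 2.0/cos19.6° = 2.123 m; N'_4 = 139·cos19.6° − 12·2.123 = 105.5; c'Δl = 37.37; W sinα = 46.6
Slice 5: Δl = 2.3/cos27.4° = 2.591 m; N'_5 = 123·cos27.4° − 17·2.591 = 65.2; c'Δl = 45.60; W sinα = 56.6
Slice 6: Δl = 3.1/cos38.0° = 3.934 m; N'_6 = 73·cos38.0° − 4·3.934 = 41.8; c'Δl = 69.24; W sinα = 44.9
Σc'Δl = 285.4 kN/m; ΣN' = 367.2 kN/m; ΣW sinα = 181.6 kN/m
Resisting = 285.4 + 367.2·tan32.1° = 285.4 + 230.4 = 515.7 kN/m
FS = 515.7 / 181.6 = 2.840

FS = 2.84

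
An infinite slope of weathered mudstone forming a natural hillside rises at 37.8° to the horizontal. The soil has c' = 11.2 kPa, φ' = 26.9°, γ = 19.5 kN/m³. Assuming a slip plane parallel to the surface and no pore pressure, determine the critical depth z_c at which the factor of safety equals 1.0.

Setting FS = 1.00 in FS = [c' + γz cos²β tanφ'] / [γz sinβ cosβ] and solving for z:
z = c' / [γ cosβ (FS·sinβ − cosβ·tanφ')]
  = 11.2 / [19.5·cos37.8°·(1.00·sin37.8° − cos37.8°·tan26.9°)]
  = 11.2 / [19.5·0.7902·(1.00·0.6129 − 0.7902·0.5073)]
  = 11.2 / 3.2671 = 3.428 m

z_c = 3.43 m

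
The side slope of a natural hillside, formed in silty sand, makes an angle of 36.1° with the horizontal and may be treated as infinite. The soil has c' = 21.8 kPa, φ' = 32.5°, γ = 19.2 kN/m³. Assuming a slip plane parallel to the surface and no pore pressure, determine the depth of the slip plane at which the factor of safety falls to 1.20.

z = 7.31 m

Setting FS = 1.20 in FS = [c' + γz cos²β tanφ'] / [γz sinβ cosβ] and solving for z:
z = c' / [γ cosβ (FS·sinβ − cosβ·tanφ')]
  = 21.8 / [19.2·cos36.1°·(1.20·sin36.1° − cos36.1°·tan32.5°)]
  = 21.8 / [19.2·0.8080·(1.20·0.5892 − 0.8080·0.6371)]
  = 21.8 / 2.9831 = 7.308 m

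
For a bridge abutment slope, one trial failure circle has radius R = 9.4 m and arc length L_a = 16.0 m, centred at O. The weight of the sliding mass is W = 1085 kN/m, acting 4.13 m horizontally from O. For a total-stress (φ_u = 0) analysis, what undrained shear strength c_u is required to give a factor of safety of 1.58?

c_u = 47.1 kPa

FS = c_u·L_a·R / (W·d), so c_u = FS·W·d / (L_a·R).
c_u = 1.58·1085·4.13 / (16.00·9.4) = 7080.1 / 150.40 = 47.07 kPa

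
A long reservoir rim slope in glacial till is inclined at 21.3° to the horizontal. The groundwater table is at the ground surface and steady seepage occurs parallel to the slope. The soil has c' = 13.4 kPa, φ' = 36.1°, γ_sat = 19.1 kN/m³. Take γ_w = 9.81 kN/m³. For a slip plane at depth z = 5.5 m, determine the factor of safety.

FS = 1.29

With seepage parallel to the slope and the water table at the surface, the effective normal stress on the slip plane uses the buoyant unit weight γ' = γ_sat − γ_w while the driving shear stress uses γ_sat:
FS = [c' + γ' z cos²β tanφ'] / [γ_sat z sinβ cosβ]
γ' = 19.1 − 9.81 = 9.29 kN/m³
Numerator = 13.4 + 9.29·5.5·cos²21.3°·tan36.1° = 13.4 + 9.29·5.5·0.8680·0.7292 = 45.743 kPa
Denominator = 19.1·5.5·sin21.3°·cos21.3° = 19.1·5.5·0.3633·0.9317 = 35.553 kPa
FS = 45.743 / 35.553 = 1.287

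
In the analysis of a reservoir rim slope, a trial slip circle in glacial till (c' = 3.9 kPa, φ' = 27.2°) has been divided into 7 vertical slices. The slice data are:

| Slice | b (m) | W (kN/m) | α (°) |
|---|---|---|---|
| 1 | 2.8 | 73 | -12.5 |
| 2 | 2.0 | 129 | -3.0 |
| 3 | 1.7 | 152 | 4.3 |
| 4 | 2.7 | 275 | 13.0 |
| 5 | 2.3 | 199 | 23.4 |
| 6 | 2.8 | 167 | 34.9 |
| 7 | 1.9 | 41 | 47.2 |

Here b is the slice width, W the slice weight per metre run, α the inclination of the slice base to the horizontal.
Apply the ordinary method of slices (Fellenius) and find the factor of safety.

FS = 2.22

Ordinary method of slices: FS = Σ[c'·Δl_i + (W_i cosα_i)·tanφ'] / Σ W_i sinα_i, with Δl_i = b_i / cosα_i.
Slice 1: Δl = 2.8/cos(-12.5°) = 2.868 m; N'_1 = 73·cos(-12.5°) = 71.3; c'Δl = 11.19; W sinα = -15.8
Slice 2: Δl = 2.0/cos(-3.0°) = 2.003 m; N'_2 = 129·cos(-3.0°) = 128.8; c'Δl = 7.81; W sinα = -6.8
Slice 3: Δl = 1.7/cos4.3° = 1.705 m; N'_3 = 152·cos4.3° = 151.6; c'Δl = 6.65; W sinα = 11.4
Slice 4: Δl = 2.7/cos13.0° = 2.771 m; N'_4 = 275·cos13.0° = 268.0; c'Δl = 10.81; W sinα = 61.9
Slice 5: Δl = 2.3/cos23.4° = 2.506 m; N'_5 = 199·cos23.4° = 182.6; c'Δl = 9.77; W sinα = 79.0
Slice 6: Δl = 2.8/cos34.9° = 3.414 m; N'_6 = 167·cos34.9° = 137.0; c'Δl = 13.31; W sinα = 95.5
Slice 7: Δl = 1.9/cos47.2° = 2.796 m; N'_7 = 41·cos47.2° = 27.9; c'Δl = 10.91; W sinα = 30.1
Σc'Δl = 70.4 kN/m; ΣN' = 967.1 kN/m; ΣW sinα = 255.4 kN/m
Resisting = 70.4 + 967.1·tan27.2° = 70.4 + 497.0 = 567.5 kN/m
FS = 567.5 / 255.4 = 2.222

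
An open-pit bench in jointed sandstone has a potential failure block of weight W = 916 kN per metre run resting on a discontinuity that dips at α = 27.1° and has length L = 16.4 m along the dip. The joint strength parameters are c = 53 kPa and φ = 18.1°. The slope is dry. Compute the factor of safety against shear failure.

Resolving the block weight along and normal to the plane and applying the Mohr–Coulomb strength on the joint:
N' = W cosα = 916·cos27.1° = 815.4 kN/m
Driving force T = W sinα = 916·sin27.1° = 417.3 kN/m
Resisting force R = c·L + N'·tanφ = 53·16.4 + 815.4·tan18.1° = 869.2 + 266.5 = 1135.7 kN/m
FS = R / T = 1135.7 / 417.3 = 2.722

FS = 2.72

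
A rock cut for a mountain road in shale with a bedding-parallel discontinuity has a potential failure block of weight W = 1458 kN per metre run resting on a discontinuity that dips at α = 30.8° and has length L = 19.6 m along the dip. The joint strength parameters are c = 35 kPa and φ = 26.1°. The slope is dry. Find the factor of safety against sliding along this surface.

FS = 1.74

Resolving the block weight along and normal to the plane and applying the Mohr–Coulomb strength on the joint:
N' = W cosα = 1458·cos30.8° = 1252.4 kN/m
Driving force T = W sinα = 1458·sin30.8° = 746.6 kN/m
Resisting force R = c·L + N'·tanφ = 35·19.6 + 1252.4·tan26.1° = 686.0 + 613.5 = 1299.5 kN/m
FS = R / T = 1299.5 / 746.6 = 1.741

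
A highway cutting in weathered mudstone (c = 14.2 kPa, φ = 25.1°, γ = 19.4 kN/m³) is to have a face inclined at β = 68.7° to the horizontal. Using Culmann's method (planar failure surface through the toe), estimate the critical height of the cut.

H_c = 8.96 m

Culmann's analysis gives the critical failure plane at α_cr = (β + φ)/2 = (68.7 + 25.1)/2 = 46.9°, and the critical height
H_c = (4c/γ) · sinβ cosφ / [1 − cos(β − φ)]
    = (4·14.2/19.4) · sin68.7°·cos25.1° / [1 − cos(43.6°)]
    = 2.928 · 0.9317·0.9056 / [1 − 0.7242]
    = 2.928 · 0.8437 / 0.2758
    = 8.96 m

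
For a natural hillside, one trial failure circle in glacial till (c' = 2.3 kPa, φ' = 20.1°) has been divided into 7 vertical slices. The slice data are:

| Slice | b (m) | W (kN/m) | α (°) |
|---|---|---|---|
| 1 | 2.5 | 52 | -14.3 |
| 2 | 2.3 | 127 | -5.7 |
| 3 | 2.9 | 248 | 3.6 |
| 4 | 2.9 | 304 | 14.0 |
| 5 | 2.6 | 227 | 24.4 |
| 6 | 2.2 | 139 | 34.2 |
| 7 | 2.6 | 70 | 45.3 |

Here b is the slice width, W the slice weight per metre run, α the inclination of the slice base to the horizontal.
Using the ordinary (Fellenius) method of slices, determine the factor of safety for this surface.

Ordinary method of slices: FS = Σ[c'·Δl_i + (W_i cosα_i)·tanφ'] / Σ W_i sinα_i, with Δl_i = b_i / cosα_i.
Slice 1: Δl = 2.5/cos(-14.3°) = 2.580 m; N'_1 = 52·cos(-14.3°) = 50.4; c'Δl = 5.93; W sinα = -12.8
Slice 2: Δl = 2.3/cos(-5.7°) = 2.311 m; N'_2 = 127·cos(-5.7°) = 126.4; c'Δl = 5.32; W sinα = -12.6
Slice 3: Δl = 2.9/cos3.6° = 2.906 m; N'_3 = 248·cos3.6° = 247.5; c'Δl = 6.68; W sinα = 15.6
Slice 4: Δl = 2.9/cos14.0° = 2.989 m; N'_4 = 304·cos14.0° = 295.0; c'Δl = 6.87; W sinα = 73.5
Slice 5: Δl = 2.6/cos24.4° = 2.855 m; N'_5 = 227·cos24.4° = 206.7; c'Δl = 6.57; W sinα = 93.8
Slice 6: Δl = 2.2/cos34.2° = 2.660 m; N'_6 = 139·cos34.2° = 115.0; c'Δl = 6.12; W sinα = 78.1
Slice 7: Δl = 2.6/cos45.3° = 3.696 m; N'_7 = 70·cos45.3° = 49.2; c'Δl = 8.50; W sinα = 49.8
Σc'Δl = 46.0 kN/m; ΣN' = 1090.2 kN/m; ΣW sinα = 285.3 kN/m
Resisting = 46.0 + 1090.2·tan20.1° = 46.0 + 398.9 = 444.9 kN/m
FS = 444.9 / 285.3 = 1.559

FS = 1.56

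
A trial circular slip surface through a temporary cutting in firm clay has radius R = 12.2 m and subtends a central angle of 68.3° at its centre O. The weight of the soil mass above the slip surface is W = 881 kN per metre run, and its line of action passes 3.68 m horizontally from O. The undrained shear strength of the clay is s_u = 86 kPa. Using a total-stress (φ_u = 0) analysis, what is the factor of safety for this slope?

Taking moments about the centre O, the resisting moment is provided by the undrained shear strength acting along the arc:
Arc length L_a = R·θ = 12.2·(68.3°·π/180) = 12.2·1.1921 = 14.54 m
M_R = s_u·L_a·R = 86·14.54·12.2 = 15258.7 kN·m/m
M_D = W·d = 881·3.68 = 3242.1 kN·m/m
FS = M_R / M_D = 15258.7 / 3242.1 = 4.706

FS = 4.71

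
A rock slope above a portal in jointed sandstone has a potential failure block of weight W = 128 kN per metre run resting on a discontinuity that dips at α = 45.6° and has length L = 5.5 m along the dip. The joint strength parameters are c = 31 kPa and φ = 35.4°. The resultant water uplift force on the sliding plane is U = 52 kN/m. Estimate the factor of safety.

Resolving the block weight along and normal to the plane and applying the Mohr–Coulomb strength on the joint:
N' = W cosα − U = 128·cos45.6° − 52 = 37.6 kN/m
Driving force T = W sinα = 128·sin45.6° = 91.5 kN/m
Resisting force R = c·L + N'·tanφ = 31·5.5 + 37.6·tan35.4° = 170.5 + 26.7 = 197.2 kN/m
FS = R / T = 197.2 / 91.5 = 2.156

FS = 2.16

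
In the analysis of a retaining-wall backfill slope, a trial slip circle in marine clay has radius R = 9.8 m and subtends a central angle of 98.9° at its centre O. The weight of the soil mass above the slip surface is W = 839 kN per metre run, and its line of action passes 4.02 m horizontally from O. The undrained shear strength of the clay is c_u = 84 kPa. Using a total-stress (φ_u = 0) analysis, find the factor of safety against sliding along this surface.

FS = 4.13

Taking moments about the centre O, the resisting moment is provided by the undrained shear strength acting along the arc:
Arc length L_a = R·θ = 9.8·(98.9°·π/180) = 9.8·1.7261 = 16.92 m
M_R = c_u·L_a·R = 84·16.92·9.8 = 13925.3 kN·m/m
M_D = W·d = 839·4.02 = 3372.8 kN·m/m
FS = M_R / M_D = 13925.3 / 3372.8 = 4.129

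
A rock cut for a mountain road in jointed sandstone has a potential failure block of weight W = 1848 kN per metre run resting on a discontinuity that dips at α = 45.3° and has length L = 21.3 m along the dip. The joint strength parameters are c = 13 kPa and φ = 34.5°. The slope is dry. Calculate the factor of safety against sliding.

Resolving the block weight along and normal to the plane and applying the Mohr–Coulomb strength on the joint:
N' = W cosα = 1848·cos45.3° = 1299.9 kN/m
Driving force T = W sinα = 1848·sin45.3° = 1313.6 kN/m
Resisting force R = c·L + N'·tanφ = 13·21.3 + 1299.9·tan34.5° = 276.9 + 893.4 = 1170.3 kN/m
FS = R / T = 1170.3 / 1313.6 = 0.891

FS = 0.89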